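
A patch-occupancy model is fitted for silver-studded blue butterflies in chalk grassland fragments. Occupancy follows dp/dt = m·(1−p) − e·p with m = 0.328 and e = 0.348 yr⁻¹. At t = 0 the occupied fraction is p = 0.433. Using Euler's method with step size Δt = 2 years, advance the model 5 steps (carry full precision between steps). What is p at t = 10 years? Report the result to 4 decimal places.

Update rule: p ← p + [m·(1−p) − e·p]·Δt with Δt = 2.
  1  |  dp/dt·Δt = +0.070584  |  p_1 = 0.503584
  2  |  dp/dt·Δt = -0.024846  |  p_2 = 0.478738
  3  |  dp/dt·Δt = +0.008746  |  p_3 = 0.487484
  4  |  dp/dt·Δt = -0.003078  |  p_4 = 0.484406
  5  |  dp/dt·Δt = +0.001084  |  p_5 = 0.485489

0.4855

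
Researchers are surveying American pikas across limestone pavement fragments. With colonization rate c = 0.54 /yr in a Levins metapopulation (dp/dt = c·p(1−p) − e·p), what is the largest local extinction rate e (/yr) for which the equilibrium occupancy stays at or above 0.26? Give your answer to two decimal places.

0.40

1 − e/c ≥ 0.26 ⇒ e ≤ c(1 − 0.26) = 0.54 × 0.7400.
e_max = 0.3996.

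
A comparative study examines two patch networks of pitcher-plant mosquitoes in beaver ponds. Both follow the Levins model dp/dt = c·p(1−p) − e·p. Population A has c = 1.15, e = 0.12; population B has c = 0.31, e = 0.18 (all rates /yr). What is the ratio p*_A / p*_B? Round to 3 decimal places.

A: p*_A = 1 − 0.12/1.15 = 0.8957.
B: p*_B = 1 − 0.18/0.31 = 0.4194.
p*_A / p*_B = 0.8957/0.4194 = 2.1358.

2.136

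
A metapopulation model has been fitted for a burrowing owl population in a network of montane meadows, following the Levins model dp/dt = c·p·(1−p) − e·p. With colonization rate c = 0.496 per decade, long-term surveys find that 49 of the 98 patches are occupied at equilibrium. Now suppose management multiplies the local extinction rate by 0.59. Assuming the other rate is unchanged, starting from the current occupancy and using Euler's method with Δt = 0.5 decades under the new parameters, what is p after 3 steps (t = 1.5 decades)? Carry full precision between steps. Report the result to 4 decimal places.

Observed p* = 49/98 = 0.50000.
Balance c(1−p*) = e gives e = 0.496×(1 − 0.50000) = 0.24800.
Starting from p₀ = 0.50000; update p ← p + (dp/dt)·Δt with the new parameters.
step 1: Δp = +0.02542, p = 0.52542
step 2: Δp = +0.02340, p = 0.54882
step 3: Δp = +0.02126, p = 0.57008

0.5701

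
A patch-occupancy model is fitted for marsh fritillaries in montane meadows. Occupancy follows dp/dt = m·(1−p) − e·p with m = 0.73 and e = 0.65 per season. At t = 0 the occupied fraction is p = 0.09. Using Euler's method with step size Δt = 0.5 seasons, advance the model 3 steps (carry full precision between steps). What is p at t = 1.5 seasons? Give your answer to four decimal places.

Update rule: p ← p + [m·(1−p) − e·p]·Δt with Δt = 0.5.
step 1: Δp = +0.30290, p = 0.39290
step 2: Δp = +0.09390, p = 0.48680
step 3: Δp = +0.02911, p = 0.51591

0.5159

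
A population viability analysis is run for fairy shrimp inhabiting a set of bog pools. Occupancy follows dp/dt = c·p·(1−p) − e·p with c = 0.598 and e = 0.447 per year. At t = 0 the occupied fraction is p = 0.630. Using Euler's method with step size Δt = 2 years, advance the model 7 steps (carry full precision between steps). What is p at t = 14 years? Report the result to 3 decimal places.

Update rule: p ← p + [c·p·(1−p) − e·p]·Δt with Δt = 2.
step 1: Δp = -0.28443, p = 0.34557
step 2: Δp = -0.03846, p = 0.30711
step 3: Δp = -0.02005, p = 0.28705
step 4: Δp = -0.01186, p = 0.27519
step 5: Δp = -0.00747, p = 0.26773
step 6: Δp = -0.00487, p = 0.26285
step 7: Δp = -0.00325, p = 0.25960

0.260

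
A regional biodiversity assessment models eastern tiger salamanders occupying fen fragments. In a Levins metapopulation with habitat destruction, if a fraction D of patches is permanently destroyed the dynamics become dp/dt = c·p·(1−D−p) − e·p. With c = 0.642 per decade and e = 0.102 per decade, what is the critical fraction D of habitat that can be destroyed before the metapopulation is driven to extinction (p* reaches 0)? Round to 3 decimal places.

0.841

The nontrivial equilibrium is p* = (1−D) − e/c; extinction occurs when this hits zero.
So D_crit = 1 − e/c = 1 − 0.102/0.642 = 1 − 0.1589 = 0.8411.
This equals the undisturbed p*, a classic result of Lande's extension.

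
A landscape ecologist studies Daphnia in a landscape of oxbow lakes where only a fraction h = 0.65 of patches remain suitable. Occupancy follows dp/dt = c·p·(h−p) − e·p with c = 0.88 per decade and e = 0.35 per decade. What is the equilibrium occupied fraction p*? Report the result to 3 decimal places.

Setting dp/dt = 0 and dividing by p* gives c·(h−p*) = e.
So p* = h − e/c = 0.65 − 0.35/0.88 = 0.65 − 0.3977 = 0.2523.

0.252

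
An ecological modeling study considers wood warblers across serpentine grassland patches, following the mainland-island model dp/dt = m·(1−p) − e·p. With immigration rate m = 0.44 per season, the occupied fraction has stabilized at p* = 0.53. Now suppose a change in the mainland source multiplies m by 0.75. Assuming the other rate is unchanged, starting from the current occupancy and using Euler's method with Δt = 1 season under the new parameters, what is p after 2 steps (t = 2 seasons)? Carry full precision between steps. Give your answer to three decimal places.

0.464

Balance m(1−p*) = e·p* gives e = m(1−p*)/p* = 0.44×0.47000/0.53000 = 0.39019.
Starting from p₀ = 0.53000; update p ← p + (dp/dt)·Δt with the new parameters.
p: 0.53000 → 0.47830  (Δp = -0.05170)
p: 0.47830 → 0.46383  (Δp = -0.01447)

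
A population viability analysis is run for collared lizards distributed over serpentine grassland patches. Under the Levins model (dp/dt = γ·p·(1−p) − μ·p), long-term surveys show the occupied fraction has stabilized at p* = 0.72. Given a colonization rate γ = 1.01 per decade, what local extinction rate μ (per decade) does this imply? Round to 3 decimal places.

0.283

At equilibrium γ(1−p*) = μ.
μ = 1.01 × (1 − 0.72) = 1.01 × 0.2800 = 0.2828.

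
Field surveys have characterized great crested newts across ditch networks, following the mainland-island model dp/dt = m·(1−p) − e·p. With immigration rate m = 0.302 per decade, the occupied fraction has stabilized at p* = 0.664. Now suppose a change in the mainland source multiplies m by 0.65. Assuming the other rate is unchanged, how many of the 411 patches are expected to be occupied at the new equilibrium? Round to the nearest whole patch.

Balance m(1−p*) = e·p* gives e = m(1−p*)/p* = 0.302×0.33600/0.66400 = 0.15282.
New p* = m/(m+e) = 0.19630/(0.19630+0.15282) = 0.56227.
Expected occupied = 411 × 0.56227 = 231.09 ≈ 231.

231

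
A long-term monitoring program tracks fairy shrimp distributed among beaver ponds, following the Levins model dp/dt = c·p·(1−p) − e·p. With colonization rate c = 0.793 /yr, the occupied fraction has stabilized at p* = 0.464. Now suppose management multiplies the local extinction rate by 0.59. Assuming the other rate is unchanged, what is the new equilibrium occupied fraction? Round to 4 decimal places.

0.6838

Balance c(1−p*) = e gives e = 0.793×(1 − 0.46400) = 0.42505.
New p* = 1 − e/c = 1 − 0.25078/0.79300 = 0.68376.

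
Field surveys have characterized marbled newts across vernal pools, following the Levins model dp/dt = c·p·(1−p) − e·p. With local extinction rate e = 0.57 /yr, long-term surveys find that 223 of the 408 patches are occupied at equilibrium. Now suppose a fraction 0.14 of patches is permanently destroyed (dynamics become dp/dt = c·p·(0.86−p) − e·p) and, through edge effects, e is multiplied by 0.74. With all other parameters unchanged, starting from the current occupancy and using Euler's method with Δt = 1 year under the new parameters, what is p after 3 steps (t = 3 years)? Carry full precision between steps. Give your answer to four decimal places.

0.5252

Observed p* = 223/408 = 0.54657.
Balance c(1−p*) = e gives c = e/(1 − 0.54657) = 0.57/0.45343 = 1.25708.
Starting from p₀ = 0.54657; update p ← p + (dp/dt)·Δt with the new parameters.
t = 1: p = 0.54657 + (-0.01519) = 0.53138
t = 2: p = 0.53138 + (-0.00462) = 0.52676
t = 3: p = 0.52676 + (-0.00152) = 0.52524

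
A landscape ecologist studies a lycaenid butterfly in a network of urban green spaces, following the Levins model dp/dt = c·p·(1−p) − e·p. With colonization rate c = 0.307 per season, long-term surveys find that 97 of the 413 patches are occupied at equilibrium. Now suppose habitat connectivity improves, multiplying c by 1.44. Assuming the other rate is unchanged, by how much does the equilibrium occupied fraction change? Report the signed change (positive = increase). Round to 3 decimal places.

Observed p* = 97/413 = 0.23487.
Balance c(1−p*) = e gives e = 0.307×(1 − 0.23487) = 0.23489.
New p* = 1 − e/c = 1 − 0.23489/0.44208 = 0.46867.
Δp* = 0.46867 − 0.23487 = +0.23380.

0.234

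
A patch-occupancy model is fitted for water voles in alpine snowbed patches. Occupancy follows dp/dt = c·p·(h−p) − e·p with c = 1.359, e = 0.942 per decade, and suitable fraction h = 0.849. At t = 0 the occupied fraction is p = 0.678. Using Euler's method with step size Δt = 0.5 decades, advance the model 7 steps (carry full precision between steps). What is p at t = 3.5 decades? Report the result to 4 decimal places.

0.2232

Update rule: p ← p + [c·p·(h−p) − e·p]·Δt with Δt = 0.5.
step 1: Δp = -0.24056, p = 0.43744
step 2: Δp = -0.08370, p = 0.35374
step 3: Δp = -0.04757, p = 0.30617
step 4: Δp = -0.03127, p = 0.27490
step 5: Δp = -0.02224, p = 0.25266
step 6: Δp = -0.01662, p = 0.23604
step 7: Δp = -0.01286, p = 0.22318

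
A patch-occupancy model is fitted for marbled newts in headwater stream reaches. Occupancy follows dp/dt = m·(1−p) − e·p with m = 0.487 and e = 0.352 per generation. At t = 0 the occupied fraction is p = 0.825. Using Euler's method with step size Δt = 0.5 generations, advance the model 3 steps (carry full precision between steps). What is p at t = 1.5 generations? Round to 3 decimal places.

0.628

Update rule: p ← p + [m·(1−p) − e·p]·Δt with Δt = 0.5.
  1  |  dp/dt·Δt = -0.102587  |  p_1 = 0.722413
  2  |  dp/dt·Δt = -0.059552  |  p_2 = 0.662860
  3  |  dp/dt·Δt = -0.034570  |  p_3 = 0.628290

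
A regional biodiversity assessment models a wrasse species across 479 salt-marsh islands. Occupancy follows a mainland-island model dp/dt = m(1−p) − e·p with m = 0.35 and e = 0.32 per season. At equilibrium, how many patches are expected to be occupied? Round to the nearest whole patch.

p* = m/(m+e) = 0.35/0.6700 = 0.5224.
Expected occupied patches = N × p* = 479 × 0.5224 = 250.22 ≈ 250.

250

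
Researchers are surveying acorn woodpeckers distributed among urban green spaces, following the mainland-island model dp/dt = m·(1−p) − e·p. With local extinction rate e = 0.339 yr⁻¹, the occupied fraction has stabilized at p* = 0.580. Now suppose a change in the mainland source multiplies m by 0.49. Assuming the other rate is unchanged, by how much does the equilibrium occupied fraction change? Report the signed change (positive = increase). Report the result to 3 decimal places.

-0.176

Balance m(1−p*) = e·p* gives m = e·p*/(1−p*) = 0.339×0.58000/0.42000 = 0.46814.
New p* = m/(m+e) = 0.22939/(0.22939+0.33900) = 0.40358.
Δp* = 0.40358 − 0.58000 = -0.17642.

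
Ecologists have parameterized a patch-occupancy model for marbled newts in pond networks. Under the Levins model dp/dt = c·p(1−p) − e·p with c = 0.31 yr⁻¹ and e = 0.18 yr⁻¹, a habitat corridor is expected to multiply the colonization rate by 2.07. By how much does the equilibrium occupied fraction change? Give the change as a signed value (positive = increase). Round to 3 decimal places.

0.300

Before: p* = 1 − 0.18/0.31 = 0.4194.
After the change, c = 0.6417, e = 0.18, so p* = 1 − 0.18/0.6417 = 0.7195.
Δp* = 0.7195 − 0.4194 = +0.3001.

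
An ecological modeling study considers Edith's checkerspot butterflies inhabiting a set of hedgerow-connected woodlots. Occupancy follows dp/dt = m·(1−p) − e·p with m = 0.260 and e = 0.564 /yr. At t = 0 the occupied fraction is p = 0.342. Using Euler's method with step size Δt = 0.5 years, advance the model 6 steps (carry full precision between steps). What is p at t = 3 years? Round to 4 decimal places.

0.3166

Update rule: p ← p + [m·(1−p) − e·p]·Δt with Δt = 0.5.
t = 0.5: p = 0.34200 + (-0.01090) = 0.33110
t = 1: p = 0.33110 + (-0.00641) = 0.32468
t = 1.5: p = 0.32468 + (-0.00377) = 0.32091
t = 2: p = 0.32091 + (-0.00222) = 0.31870
t = 2.5: p = 0.31870 + (-0.00130) = 0.31739
t = 3: p = 0.31739 + (-0.00077) = 0.31663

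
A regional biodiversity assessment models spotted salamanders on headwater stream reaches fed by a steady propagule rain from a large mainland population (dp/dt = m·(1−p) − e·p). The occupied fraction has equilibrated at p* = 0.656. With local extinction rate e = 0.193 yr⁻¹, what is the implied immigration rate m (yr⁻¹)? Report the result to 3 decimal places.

0.368

At equilibrium m(1−p*) = e·p*, so m = e·p*/(1−p*).
m = 0.193 × 0.656 / 0.3440 = 0.1266/0.3440 = 0.3680.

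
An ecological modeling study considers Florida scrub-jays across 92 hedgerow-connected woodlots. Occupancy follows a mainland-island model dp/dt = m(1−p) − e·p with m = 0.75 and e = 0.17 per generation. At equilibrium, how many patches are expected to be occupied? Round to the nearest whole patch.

75

p* = m/(m+e) = 0.75/0.9200 = 0.8152.
Expected occupied patches = N × p* = 92 × 0.8152 = 75.00 ≈ 75.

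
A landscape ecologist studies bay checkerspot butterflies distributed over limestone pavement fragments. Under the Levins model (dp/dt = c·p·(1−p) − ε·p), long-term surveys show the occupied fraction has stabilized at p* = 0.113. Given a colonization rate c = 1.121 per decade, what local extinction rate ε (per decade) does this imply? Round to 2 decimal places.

At equilibrium c(1−p*) = ε.
ε = 1.121 × (1 − 0.113) = 1.121 × 0.8870 = 0.9943.

0.99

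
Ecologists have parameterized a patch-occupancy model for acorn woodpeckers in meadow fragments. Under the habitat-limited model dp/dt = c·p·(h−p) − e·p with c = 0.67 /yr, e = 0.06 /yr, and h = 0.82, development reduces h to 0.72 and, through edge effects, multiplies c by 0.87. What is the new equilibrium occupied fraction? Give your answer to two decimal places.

0.62

Before: p* = h − e/c = 0.82 − 0.06/0.67 = 0.82 − 0.0896 = 0.7304.
After: c = 0.5829, e = 0.06, h = 0.72; p* = 0.72 − 0.06/0.5829 = 0.6171.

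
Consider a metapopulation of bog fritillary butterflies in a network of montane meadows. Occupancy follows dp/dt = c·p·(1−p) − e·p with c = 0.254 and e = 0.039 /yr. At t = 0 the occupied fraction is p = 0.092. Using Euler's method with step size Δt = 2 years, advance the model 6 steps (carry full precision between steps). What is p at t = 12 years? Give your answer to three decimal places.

0.480

Update rule: p ← p + [c·p·(1−p) − e·p]·Δt with Δt = 2.
  1  |  dp/dt·Δt = +0.035260  |  p_1 = 0.127260
  2  |  dp/dt·Δt = +0.046495  |  p_2 = 0.173755
  3  |  dp/dt·Δt = +0.059378  |  p_3 = 0.233133
  4  |  dp/dt·Δt = +0.072637  |  p_4 = 0.305770
  5  |  dp/dt·Δt = +0.083985  |  p_5 = 0.389755
  6  |  dp/dt·Δt = +0.090425  |  p_6 = 0.480180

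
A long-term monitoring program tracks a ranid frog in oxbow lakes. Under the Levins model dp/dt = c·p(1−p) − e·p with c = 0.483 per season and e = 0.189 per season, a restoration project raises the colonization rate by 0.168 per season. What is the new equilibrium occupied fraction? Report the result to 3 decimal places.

0.710

Before: p* = 1 − 0.189/0.483 = 0.6087.
After the change, c = 0.651, e = 0.189, so p* = 1 − 0.189/0.651 = 0.7097.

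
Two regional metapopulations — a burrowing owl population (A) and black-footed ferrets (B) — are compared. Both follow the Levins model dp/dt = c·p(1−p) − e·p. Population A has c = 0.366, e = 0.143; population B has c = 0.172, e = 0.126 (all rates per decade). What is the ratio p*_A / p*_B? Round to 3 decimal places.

A: p*_A = 1 − 0.143/0.366 = 0.6093.
B: p*_B = 1 − 0.126/0.172 = 0.2674.
p*_A / p*_B = 0.6093/0.2674 = 2.2782.

2.278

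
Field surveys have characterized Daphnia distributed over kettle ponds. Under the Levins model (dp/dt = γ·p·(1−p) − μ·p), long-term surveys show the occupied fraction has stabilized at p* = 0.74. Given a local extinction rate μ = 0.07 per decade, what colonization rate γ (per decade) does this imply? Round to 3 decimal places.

At equilibrium γ(1−p*) = μ, so γ = μ/(1−p*).
γ = 0.07/(1 − 0.74) = 0.07/0.2600 = 0.2692.

0.269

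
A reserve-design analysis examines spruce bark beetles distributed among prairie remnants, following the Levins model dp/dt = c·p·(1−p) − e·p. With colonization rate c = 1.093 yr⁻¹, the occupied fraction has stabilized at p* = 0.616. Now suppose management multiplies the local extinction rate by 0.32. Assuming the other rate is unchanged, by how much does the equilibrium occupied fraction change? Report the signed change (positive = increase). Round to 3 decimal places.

0.261

Balance c(1−p*) = e gives e = 1.093×(1 − 0.61600) = 0.41971.
New p* = 1 − e/c = 1 − 0.13431/1.09300 = 0.87712.
Δp* = 0.87712 − 0.61600 = +0.26112.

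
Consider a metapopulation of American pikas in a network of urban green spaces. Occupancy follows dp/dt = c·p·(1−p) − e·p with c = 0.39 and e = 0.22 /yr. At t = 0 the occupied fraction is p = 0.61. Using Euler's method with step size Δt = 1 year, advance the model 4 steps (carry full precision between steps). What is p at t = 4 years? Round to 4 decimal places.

Update rule: p ← p + [c·p·(1−p) − e·p]·Δt with Δt = 1.
p: 0.61000 → 0.56858  (Δp = -0.04142)
p: 0.56858 → 0.53916  (Δp = -0.02942)
p: 0.53916 → 0.51745  (Δp = -0.02171)
p: 0.51745 → 0.50099  (Δp = -0.01646)

0.5010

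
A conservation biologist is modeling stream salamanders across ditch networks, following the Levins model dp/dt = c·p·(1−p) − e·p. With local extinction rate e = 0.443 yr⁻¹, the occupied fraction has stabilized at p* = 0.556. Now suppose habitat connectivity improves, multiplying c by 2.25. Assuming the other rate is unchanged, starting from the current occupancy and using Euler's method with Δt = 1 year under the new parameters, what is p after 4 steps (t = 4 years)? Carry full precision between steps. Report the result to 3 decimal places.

Balance c(1−p*) = e gives c = e/(1 − 0.55600) = 0.443/0.44400 = 0.99775.
Starting from p₀ = 0.55600; update p ← p + (dp/dt)·Δt with the new parameters.
t = 1: p = 0.55600 + (+0.30789) = 0.86389
t = 2: p = 0.86389 + (-0.11872) = 0.74516
t = 3: p = 0.74516 + (+0.09620) = 0.84136
t = 4: p = 0.84136 + (-0.07308) = 0.76828

0.768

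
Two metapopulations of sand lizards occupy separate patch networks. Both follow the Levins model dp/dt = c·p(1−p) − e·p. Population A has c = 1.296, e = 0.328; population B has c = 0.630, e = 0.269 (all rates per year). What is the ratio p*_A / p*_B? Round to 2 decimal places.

A: p*_A = 1 − 0.328/1.296 = 0.7469.
B: p*_B = 1 − 0.269/0.630 = 0.5730.
p*_A / p*_B = 0.7469/0.5730 = 1.3035.

1.30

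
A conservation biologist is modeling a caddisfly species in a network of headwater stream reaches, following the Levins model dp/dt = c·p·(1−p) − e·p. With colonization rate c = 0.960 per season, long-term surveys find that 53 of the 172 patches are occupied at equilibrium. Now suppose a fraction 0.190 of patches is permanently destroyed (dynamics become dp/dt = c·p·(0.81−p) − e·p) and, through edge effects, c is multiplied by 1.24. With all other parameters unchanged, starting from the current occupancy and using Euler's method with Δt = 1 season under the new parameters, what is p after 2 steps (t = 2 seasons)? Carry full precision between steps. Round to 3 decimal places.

Observed p* = 53/172 = 0.30814.
Balance c(1−p*) = e gives e = 0.960×(1 − 0.30814) = 0.66419.
Starting from p₀ = 0.30814; update p ← p + (dp/dt)·Δt with the new parameters.
step 1: Δp = -0.02057, p = 0.28756
step 2: Δp = -0.01216, p = 0.27541

0.275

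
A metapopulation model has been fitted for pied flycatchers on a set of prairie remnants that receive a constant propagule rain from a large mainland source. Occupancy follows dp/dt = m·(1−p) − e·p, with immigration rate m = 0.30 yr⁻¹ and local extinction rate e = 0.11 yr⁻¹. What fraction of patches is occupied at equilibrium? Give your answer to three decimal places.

0.732

At equilibrium the propagule rain into empty patches balances local extinction: m(1−p*) = e·p*.
p* = m/(m+e) = 0.30/(0.30+0.11) = 0.30/0.4100 = 0.7317.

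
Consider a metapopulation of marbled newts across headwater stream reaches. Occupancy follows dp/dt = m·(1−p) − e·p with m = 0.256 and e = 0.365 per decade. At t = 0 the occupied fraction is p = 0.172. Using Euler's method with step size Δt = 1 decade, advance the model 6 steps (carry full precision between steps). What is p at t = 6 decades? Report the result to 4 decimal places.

Update rule: p ← p + [m·(1−p) − e·p]·Δt with Δt = 1.
t = 1: p = 0.17200 + (+0.14919) = 0.32119
t = 2: p = 0.32119 + (+0.05654) = 0.37773
t = 3: p = 0.37773 + (+0.02143) = 0.39916
t = 4: p = 0.39916 + (+0.00812) = 0.40728
t = 5: p = 0.40728 + (+0.00308) = 0.41036
t = 6: p = 0.41036 + (+0.00117) = 0.41153

0.4115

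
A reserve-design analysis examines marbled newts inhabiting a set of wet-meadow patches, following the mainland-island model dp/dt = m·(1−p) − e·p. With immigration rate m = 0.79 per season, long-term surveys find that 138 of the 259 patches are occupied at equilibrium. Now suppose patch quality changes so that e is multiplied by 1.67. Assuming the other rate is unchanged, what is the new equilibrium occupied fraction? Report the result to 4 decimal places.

Observed p* = 138/259 = 0.53282.
Balance m(1−p*) = e·p* gives e = m(1−p*)/p* = 0.79×0.46718/0.53282 = 0.69268.
New p* = m/(m+e) = 0.79000/(0.79000+1.15678) = 0.40580.

0.4058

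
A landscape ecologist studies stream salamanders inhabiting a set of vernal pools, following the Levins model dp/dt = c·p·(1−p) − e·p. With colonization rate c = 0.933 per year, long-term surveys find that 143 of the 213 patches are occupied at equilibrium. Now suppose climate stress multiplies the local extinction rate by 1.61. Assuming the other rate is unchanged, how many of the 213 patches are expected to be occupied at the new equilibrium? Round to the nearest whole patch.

100

Observed p* = 143/213 = 0.67136.
Balance c(1−p*) = e gives e = 0.933×(1 − 0.67136) = 0.30662.
New p* = 1 − e/c = 1 − 0.49366/0.93300 = 0.47089.
Expected occupied = 213 × 0.47089 = 100.30 ≈ 100.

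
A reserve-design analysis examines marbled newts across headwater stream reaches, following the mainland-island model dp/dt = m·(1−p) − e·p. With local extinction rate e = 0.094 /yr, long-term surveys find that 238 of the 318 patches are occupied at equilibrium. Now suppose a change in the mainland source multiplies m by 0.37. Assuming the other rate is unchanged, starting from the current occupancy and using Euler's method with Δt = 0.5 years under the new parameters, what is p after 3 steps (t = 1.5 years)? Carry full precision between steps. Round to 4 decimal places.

0.6883

Observed p* = 238/318 = 0.74843.
Balance m(1−p*) = e·p* gives m = e·p*/(1−p*) = 0.094×0.74843/0.25157 = 0.27965.
Starting from p₀ = 0.74843; update p ← p + (dp/dt)·Δt with the new parameters.
t = 0.5: p = 0.74843 + (-0.02216) = 0.72627
t = 1: p = 0.72627 + (-0.01997) = 0.70629
t = 1.5: p = 0.70629 + (-0.01800) = 0.68829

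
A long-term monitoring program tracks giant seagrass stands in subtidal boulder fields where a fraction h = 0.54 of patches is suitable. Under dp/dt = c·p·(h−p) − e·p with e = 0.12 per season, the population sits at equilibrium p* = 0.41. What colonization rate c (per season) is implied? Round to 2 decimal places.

At equilibrium c(h−p*) = e, so c = e/(h−p*).
c = 0.12/(0.54 − 0.41) = 0.12/0.1300 = 0.9231.

0.92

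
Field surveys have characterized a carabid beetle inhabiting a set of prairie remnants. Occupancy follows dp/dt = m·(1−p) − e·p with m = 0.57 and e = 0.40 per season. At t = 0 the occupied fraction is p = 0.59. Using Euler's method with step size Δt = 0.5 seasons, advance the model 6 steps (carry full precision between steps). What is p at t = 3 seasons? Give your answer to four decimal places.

0.5877

Update rule: p ← p + [m·(1−p) − e·p]·Δt with Δt = 0.5.
  1  |  dp/dt·Δt = -0.001150  |  p_1 = 0.588850
  2  |  dp/dt·Δt = -0.000592  |  p_2 = 0.588258
  3  |  dp/dt·Δt = -0.000305  |  p_3 = 0.587953
  4  |  dp/dt·Δt = -0.000157  |  p_4 = 0.587796
  5  |  dp/dt·Δt = -0.000081  |  p_5 = 0.587715
  6  |  dp/dt·Δt = -0.000042  |  p_6 = 0.587673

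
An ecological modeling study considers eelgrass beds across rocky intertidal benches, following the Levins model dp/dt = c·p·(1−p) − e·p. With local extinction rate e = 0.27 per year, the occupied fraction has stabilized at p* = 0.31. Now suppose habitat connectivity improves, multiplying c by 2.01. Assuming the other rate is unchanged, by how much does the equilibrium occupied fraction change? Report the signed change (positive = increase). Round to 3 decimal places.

Balance c(1−p*) = e gives c = e/(1 − 0.31000) = 0.27/0.69000 = 0.39130.
New p* = 1 − e/c = 1 − 0.27000/0.78651 = 0.65671.
Δp* = 0.65671 − 0.31000 = +0.34671.

0.347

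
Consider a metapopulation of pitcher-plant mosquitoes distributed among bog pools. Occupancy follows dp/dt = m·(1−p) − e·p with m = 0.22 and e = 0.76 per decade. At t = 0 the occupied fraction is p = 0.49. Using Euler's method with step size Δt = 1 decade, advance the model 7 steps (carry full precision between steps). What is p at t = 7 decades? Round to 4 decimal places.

Update rule: p ← p + [m·(1−p) − e·p]·Δt with Δt = 1.
p: 0.49000 → 0.22980  (Δp = -0.26020)
p: 0.22980 → 0.22460  (Δp = -0.00520)
p: 0.22460 → 0.22449  (Δp = -0.00010)
p: 0.22449 → 0.22449  (Δp = -0.00000)
p: 0.22449 → 0.22449  (Δp = -0.00000)
p: 0.22449 → 0.22449  (Δp = -0.00000)
p: 0.22449 → 0.22449  (Δp = -0.00000)

0.2245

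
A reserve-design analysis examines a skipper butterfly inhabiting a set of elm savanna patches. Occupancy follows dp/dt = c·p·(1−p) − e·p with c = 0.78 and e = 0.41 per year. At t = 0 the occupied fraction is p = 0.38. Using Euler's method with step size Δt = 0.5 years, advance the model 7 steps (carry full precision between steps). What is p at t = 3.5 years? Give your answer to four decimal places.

Update rule: p ← p + [c·p·(1−p) − e·p]·Δt with Δt = 0.5.
  1  |  dp/dt·Δt = +0.013984  |  p_1 = 0.393984
  2  |  dp/dt·Δt = +0.012350  |  p_2 = 0.406334
  3  |  dp/dt·Δt = +0.010780  |  p_3 = 0.417114
  4  |  dp/dt·Δt = +0.009312  |  p_4 = 0.426426
  5  |  dp/dt·Δt = +0.007972  |  p_5 = 0.434398
  6  |  dp/dt·Δt = +0.006770  |  p_6 = 0.441168
  7  |  dp/dt·Δt = +0.005711  |  p_7 = 0.446878

0.4469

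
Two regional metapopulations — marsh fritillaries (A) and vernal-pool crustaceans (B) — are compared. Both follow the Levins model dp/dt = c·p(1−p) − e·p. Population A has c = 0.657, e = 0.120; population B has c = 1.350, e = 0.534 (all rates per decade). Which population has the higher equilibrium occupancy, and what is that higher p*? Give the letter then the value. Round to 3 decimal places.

A, 0.817

A: p*_A = 1 − 0.120/0.657 = 0.8174.
B: p*_B = 1 − 0.534/1.350 = 0.6044.
A is higher at 0.8174.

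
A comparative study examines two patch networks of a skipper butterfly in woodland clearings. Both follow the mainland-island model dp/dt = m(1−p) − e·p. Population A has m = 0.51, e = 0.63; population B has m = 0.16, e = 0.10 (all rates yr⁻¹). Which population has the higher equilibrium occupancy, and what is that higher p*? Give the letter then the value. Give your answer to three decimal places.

B, 0.615

A: p*_A = m/(m+e) = 0.51/1.1400 = 0.4474.
B: p*_B = 0.16/0.2600 = 0.6154.
B is higher at 0.6154.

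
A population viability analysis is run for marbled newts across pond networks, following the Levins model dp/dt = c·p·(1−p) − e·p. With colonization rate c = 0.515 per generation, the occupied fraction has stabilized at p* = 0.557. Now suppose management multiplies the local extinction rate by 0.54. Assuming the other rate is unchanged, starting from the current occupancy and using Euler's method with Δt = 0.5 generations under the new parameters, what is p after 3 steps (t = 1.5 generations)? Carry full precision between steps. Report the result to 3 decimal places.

Balance c(1−p*) = e gives e = 0.515×(1 − 0.55700) = 0.22814.
Starting from p₀ = 0.55700; update p ← p + (dp/dt)·Δt with the new parameters.
t = 0.5: p = 0.55700 + (+0.02923) = 0.58623
t = 1: p = 0.58623 + (+0.02635) = 0.61258
t = 1.5: p = 0.61258 + (+0.02338) = 0.63595

0.636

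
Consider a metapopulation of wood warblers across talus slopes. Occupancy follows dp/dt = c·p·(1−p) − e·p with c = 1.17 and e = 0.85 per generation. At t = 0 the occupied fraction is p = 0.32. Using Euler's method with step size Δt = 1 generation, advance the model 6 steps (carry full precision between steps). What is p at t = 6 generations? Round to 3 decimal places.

0.277

Update rule: p ← p + [c·p·(1−p) − e·p]·Δt with Δt = 1.
p: 0.32000 → 0.30259  (Δp = -0.01741)
p: 0.30259 → 0.29229  (Δp = -0.01030)
p: 0.29229 → 0.28587  (Δp = -0.00643)
p: 0.28587 → 0.28173  (Δp = -0.00414)
p: 0.28173 → 0.27902  (Δp = -0.00271)
p: 0.27902 → 0.27722  (Δp = -0.00180)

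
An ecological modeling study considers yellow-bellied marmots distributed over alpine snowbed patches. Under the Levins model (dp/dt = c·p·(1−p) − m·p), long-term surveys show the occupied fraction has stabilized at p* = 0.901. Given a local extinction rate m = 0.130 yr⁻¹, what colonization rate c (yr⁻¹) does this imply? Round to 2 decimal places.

1.31

At equilibrium c(1−p*) = m, so c = m/(1−p*).
c = 0.130/(1 − 0.901) = 0.130/0.0990 = 1.3131.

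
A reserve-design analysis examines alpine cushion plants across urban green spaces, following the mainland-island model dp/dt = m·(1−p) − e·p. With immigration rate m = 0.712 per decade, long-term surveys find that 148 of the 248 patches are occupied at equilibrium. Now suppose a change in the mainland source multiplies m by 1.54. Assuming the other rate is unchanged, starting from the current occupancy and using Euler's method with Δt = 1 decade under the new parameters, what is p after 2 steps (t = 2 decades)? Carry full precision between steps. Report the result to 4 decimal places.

Observed p* = 148/248 = 0.59677.
Balance m(1−p*) = e·p* gives e = m(1−p*)/p* = 0.712×0.40323/0.59677 = 0.48108.
Starting from p₀ = 0.59677; update p ← p + (dp/dt)·Δt with the new parameters.
p: 0.59677 → 0.75181  (Δp = +0.15503)
p: 0.75181 → 0.66227  (Δp = -0.08954)

0.6623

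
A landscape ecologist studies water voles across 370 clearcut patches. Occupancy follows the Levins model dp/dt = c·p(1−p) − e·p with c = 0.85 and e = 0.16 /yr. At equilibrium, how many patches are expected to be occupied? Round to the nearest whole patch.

300

p* = 1 − e/c = 1 − 0.16/0.85 = 0.8118.
Expected occupied patches = N × p* = 370 × 0.8118 = 300.35 ≈ 300.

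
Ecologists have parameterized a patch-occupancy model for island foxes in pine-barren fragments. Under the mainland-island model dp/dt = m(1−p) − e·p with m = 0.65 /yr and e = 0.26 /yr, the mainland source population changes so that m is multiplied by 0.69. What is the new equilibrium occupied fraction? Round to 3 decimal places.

Before: p* = 0.65/(0.65+0.26) = 0.7143.
After: m = 0.4485, e = 0.26; p* = 0.4485/0.7085 = 0.6330.

0.633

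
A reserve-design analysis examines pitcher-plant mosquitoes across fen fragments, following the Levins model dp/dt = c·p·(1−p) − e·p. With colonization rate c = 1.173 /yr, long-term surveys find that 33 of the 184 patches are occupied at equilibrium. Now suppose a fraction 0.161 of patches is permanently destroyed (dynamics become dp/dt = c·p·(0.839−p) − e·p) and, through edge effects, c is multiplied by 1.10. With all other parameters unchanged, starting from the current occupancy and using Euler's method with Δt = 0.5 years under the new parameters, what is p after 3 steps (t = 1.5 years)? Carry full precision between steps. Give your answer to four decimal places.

Observed p* = 33/184 = 0.17935.
Balance c(1−p*) = e gives e = 1.173×(1 − 0.17935) = 0.96263.
Starting from p₀ = 0.17935; update p ← p + (dp/dt)·Δt with the new parameters.
p: 0.17935 → 0.16935  (Δp = -0.01000)
p: 0.16935 → 0.16100  (Δp = -0.00835)
p: 0.16100 → 0.15394  (Δp = -0.00707)

0.1539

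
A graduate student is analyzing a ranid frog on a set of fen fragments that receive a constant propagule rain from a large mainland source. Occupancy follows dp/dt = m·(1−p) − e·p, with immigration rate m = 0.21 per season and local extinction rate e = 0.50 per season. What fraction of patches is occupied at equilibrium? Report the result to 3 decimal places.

0.296

At equilibrium the propagule rain into empty patches balances local extinction: m(1−p*) = e·p*.
p* = m/(m+e) = 0.21/(0.21+0.50) = 0.21/0.7100 = 0.2958.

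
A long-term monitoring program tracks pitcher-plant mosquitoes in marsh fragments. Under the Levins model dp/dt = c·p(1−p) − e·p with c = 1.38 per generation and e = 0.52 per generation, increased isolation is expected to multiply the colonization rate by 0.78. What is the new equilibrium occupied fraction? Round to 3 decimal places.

Before: p* = 1 − 0.52/1.38 = 0.6232.
After the change, c = 1.0764, e = 0.52, so p* = 1 − 0.52/1.0764 = 0.5169.

0.517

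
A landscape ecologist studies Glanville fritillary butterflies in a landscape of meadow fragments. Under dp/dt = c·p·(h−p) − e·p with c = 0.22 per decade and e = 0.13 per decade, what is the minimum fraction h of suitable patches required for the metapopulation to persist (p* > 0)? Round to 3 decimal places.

0.591

p* = h − e/c is positive only when h > e/c.
h_min = e/c = 0.13/0.22 = 0.5909.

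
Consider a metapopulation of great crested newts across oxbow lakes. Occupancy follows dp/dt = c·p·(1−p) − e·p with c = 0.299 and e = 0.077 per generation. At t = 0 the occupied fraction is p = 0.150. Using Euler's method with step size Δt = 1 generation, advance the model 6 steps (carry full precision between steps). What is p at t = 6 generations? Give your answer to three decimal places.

0.354

Update rule: p ← p + [c·p·(1−p) − e·p]·Δt with Δt = 1.
t = 1: p = 0.15000 + (+0.02657) = 0.17657
t = 2: p = 0.17657 + (+0.02988) = 0.20645
t = 3: p = 0.20645 + (+0.03309) = 0.23954
t = 4: p = 0.23954 + (+0.03602) = 0.27556
t = 5: p = 0.27556 + (+0.03847) = 0.31403
t = 6: p = 0.31403 + (+0.04023) = 0.35426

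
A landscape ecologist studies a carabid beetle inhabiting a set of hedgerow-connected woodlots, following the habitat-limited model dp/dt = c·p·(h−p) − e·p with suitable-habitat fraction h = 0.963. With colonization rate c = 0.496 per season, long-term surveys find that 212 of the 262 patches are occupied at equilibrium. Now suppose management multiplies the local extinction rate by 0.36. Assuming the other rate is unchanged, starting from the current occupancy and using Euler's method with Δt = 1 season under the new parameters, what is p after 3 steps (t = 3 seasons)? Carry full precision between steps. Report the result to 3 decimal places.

0.888

Observed p* = 212/262 = 0.80916.
Balance c(h−p*) = e gives e = 0.496×(0.963 − 0.80916) = 0.07630.
Starting from p₀ = 0.80916; update p ← p + (dp/dt)·Δt with the new parameters.
  1  |  dp/dt·Δt = +0.039515  |  p_1 = 0.848676
  2  |  dp/dt·Δt = +0.024811  |  p_2 = 0.873487
  3  |  dp/dt·Δt = +0.014787  |  p_3 = 0.888274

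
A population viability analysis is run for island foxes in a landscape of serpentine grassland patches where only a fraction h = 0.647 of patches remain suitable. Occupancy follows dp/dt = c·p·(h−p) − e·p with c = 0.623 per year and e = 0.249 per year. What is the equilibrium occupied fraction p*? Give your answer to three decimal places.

0.247

Setting dp/dt = 0 and dividing by p* gives c·(h−p*) = e.
So p* = h − e/c = 0.647 − 0.249/0.623 = 0.647 − 0.3997 = 0.2473.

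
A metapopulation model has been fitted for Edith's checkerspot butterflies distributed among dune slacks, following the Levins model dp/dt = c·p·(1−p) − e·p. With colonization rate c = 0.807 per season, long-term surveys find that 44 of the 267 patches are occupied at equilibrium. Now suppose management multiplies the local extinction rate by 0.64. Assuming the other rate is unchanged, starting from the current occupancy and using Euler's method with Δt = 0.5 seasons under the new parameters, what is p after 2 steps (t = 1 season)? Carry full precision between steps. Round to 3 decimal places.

0.206

Observed p* = 44/267 = 0.16479.
Balance c(1−p*) = e gives e = 0.807×(1 − 0.16479) = 0.67401.
Starting from p₀ = 0.16479; update p ← p + (dp/dt)·Δt with the new parameters.
t = 0.5: p = 0.16479 + (+0.01999) = 0.18479
t = 1: p = 0.18479 + (+0.02093) = 0.20572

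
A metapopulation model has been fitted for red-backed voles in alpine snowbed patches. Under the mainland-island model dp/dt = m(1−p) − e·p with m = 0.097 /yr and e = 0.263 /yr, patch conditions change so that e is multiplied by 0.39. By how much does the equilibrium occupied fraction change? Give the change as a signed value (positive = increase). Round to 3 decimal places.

Before: p* = 0.097/(0.097+0.263) = 0.2694.
After: m = 0.097, e = 0.10257; p* = 0.097/0.1996 = 0.4860.
Δp* = 0.4860 − 0.2694 = +0.2166.

0.217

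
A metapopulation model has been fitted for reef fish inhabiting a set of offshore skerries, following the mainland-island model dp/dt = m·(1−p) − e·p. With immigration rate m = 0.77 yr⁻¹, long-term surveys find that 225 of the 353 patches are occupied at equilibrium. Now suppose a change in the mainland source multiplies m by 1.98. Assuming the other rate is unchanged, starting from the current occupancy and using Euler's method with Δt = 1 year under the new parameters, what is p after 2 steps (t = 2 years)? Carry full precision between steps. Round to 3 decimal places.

Observed p* = 225/353 = 0.63739.
Balance m(1−p*) = e·p* gives e = m(1−p*)/p* = 0.77×0.36261/0.63739 = 0.43804.
Starting from p₀ = 0.63739; update p ← p + (dp/dt)·Δt with the new parameters.
t = 1: p = 0.63739 + (+0.27362) = 0.91102
t = 2: p = 0.91102 + (-0.26340) = 0.64762

0.648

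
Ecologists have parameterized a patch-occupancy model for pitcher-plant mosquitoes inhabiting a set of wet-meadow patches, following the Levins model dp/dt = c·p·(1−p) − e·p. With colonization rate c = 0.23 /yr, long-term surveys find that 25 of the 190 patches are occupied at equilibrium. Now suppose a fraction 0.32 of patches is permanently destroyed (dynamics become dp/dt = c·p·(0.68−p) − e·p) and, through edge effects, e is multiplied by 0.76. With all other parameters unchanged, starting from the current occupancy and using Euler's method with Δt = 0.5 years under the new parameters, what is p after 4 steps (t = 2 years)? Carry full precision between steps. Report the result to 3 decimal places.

0.125

Observed p* = 25/190 = 0.13158.
Balance c(1−p*) = e gives e = 0.23×(1 − 0.13158) = 0.19974.
Starting from p₀ = 0.13158; update p ← p + (dp/dt)·Δt with the new parameters.
step 1: Δp = -0.00169, p = 0.12989
step 2: Δp = -0.00164, p = 0.12825
step 3: Δp = -0.00160, p = 0.12665
step 4: Δp = -0.00155, p = 0.12510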